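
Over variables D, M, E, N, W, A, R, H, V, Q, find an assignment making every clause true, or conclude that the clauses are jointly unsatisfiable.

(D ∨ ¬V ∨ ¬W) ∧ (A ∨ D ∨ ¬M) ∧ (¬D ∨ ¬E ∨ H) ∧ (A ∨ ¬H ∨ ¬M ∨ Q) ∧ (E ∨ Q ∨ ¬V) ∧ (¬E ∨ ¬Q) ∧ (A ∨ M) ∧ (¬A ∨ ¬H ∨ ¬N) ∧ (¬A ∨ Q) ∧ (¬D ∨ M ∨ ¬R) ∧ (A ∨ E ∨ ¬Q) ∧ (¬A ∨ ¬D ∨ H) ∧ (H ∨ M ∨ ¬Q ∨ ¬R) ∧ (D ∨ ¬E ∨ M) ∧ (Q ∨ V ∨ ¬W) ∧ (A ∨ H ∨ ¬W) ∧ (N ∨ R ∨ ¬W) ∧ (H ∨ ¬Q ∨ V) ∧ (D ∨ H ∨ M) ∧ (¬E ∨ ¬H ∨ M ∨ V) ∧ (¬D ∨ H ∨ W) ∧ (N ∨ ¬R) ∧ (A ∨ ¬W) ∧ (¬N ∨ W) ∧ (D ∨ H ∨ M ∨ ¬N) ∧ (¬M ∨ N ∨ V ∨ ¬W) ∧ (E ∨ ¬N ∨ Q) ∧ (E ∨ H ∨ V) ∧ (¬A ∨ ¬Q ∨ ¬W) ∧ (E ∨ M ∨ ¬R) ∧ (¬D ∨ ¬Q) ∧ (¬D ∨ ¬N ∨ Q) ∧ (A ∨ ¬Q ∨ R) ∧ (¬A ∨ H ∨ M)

D = False; M = False; E = False; N = False; W = False; A = True; R = False; H = True; V = False; Q = True

Set D = False.
Set M = False.
  then (A ∨ M) forces A = True.
  then (¬A ∨ Q) forces Q = True.
  then (D ∨ ¬E ∨ M) forces E = False.
  then (D ∨ H ∨ M) forces H = True.
  then (¬A ∨ ¬Q ∨ ¬W) forces W = False.
  then (E ∨ M ∨ ¬R) forces R = False.
  then (¬A ∨ ¬H ∨ ¬N) forces N = False.
Set V = False.
All clauses satisfied.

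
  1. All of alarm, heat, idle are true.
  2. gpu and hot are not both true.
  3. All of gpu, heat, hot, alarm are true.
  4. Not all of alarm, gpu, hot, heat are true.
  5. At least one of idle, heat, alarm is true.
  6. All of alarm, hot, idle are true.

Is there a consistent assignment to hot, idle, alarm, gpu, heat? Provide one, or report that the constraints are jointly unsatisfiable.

No satisfying assignment exists.

Case alarm = True:
  (1) forces heat = True.
  (1) forces idle = True.
  (3) forces gpu = True.
  (2) with gpu=T forces hot = False.
  Constraint (3) is violated (hot=F) — contradiction.
Case alarm = False:
  Constraint (1) is violated (alarm=F) — contradiction.
Both cases fail — unsatisfiable.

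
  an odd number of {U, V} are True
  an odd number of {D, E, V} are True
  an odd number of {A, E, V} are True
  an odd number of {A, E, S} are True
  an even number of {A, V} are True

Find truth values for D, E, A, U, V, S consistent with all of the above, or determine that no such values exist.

D = False; E = True; A = False; U = True; V = False; S = False

{U, V}: 1 true → odd ✓
{D, E, V}: 1 true → odd ✓
{A, E, V}: 1 true → odd ✓
{A, E, S}: 1 true → odd ✓
{A, V}: 0 true → even ✓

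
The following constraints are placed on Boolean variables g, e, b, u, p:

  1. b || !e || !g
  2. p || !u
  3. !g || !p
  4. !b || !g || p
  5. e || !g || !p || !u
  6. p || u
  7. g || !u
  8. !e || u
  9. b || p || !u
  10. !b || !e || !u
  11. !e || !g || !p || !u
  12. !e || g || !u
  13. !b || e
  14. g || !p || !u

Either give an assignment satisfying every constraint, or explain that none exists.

Try g = True:
  (!g || !p) forces p = False.
  (p || !u) forces u = False.
  clause (p || u) is falsified — backtrack.
So g = False.
  then (g || !u) forces u = False.
  then (!e || u) forces e = False.
  then (!b || e) forces b = False.
  then (p || u) forces p = True.
All clauses satisfied.

g=F; e=F; b=F; u=F; p=T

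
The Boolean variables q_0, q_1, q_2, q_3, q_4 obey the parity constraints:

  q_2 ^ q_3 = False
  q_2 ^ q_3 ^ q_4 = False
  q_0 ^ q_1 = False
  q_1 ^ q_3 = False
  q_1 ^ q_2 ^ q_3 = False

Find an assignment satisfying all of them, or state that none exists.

q_0: False, q_1: False, q_2: False, q_3: False, q_4: False

q_2 ^ q_3 = F ^ F = False ✓
q_2 ^ q_3 ^ q_4 = F ^ F ^ F = False ✓
q_0 ^ q_1 = F ^ F = False ✓
q_1 ^ q_3 = F ^ F = False ✓
q_1 ^ q_2 ^ q_3 = F ^ F ^ F = False ✓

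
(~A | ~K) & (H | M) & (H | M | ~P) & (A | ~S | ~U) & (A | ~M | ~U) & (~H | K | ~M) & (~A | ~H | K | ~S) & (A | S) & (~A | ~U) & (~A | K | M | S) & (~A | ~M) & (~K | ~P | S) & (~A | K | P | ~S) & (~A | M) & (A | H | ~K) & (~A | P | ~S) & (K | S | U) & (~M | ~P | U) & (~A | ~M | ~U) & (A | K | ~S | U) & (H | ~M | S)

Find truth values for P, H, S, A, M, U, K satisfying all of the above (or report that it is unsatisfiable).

Set P = True.
Try H = False:
  (H | M) forces M = True.
  (~A | ~M) forces A = False.
  (A | ~M | ~U) forces U = False.
  clause (~M | ~P | U) is falsified — backtrack.
So H = True.
Set S = True.
Set A = False.
  then (A | ~S | ~U) forces U = False.
  then (~M | ~P | U) forces M = False.
  then (A | K | ~S | U) forces K = True.
All clauses satisfied.

P=T, H=T, S=T, A=F, M=F, U=F, K=T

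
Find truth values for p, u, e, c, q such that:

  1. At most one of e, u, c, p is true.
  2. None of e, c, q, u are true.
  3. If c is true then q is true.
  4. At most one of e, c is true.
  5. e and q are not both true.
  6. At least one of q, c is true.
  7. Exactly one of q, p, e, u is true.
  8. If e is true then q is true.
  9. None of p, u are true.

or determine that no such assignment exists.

Case e = True:
  Constraint (2) is violated (e=T) — contradiction.
Case e = False:
  (2) forces c = False.
  (2) forces q = False.
  Constraint (6) is violated (q=F, c=F) — contradiction.
Both cases fail — unsatisfiable.

Unsatisfiable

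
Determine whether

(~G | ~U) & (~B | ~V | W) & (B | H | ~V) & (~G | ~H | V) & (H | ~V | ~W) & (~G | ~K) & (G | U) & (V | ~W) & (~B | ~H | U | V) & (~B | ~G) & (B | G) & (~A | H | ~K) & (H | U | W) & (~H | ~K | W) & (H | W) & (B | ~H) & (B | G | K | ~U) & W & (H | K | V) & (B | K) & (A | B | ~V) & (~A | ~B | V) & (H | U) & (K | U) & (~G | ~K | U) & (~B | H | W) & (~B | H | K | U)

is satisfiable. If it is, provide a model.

K = False, V = True, U = True, H = True, G = False, W = True, B = True, A = False

Unit clause (W) forces W = True.
In (V | ~W) only V is left, so V = True.
In (H | ~V | ~W) only H is left, so H = True.
In (B | ~H) only B is left, so B = True.
In (~B | ~G) only ~G is left, so G = False.
In (G | U) only U is left, so U = True.
Set K = False.
Set A = False.
All clauses satisfied.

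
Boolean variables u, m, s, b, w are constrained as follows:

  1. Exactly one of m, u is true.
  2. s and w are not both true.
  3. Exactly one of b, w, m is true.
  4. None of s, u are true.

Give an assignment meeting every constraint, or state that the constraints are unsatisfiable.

u = False, m = True, s = False, b = False, w = False

  (1) {m, u}: 1 true — exactly one ✓
  (2) s=F, w=F — not both ✓
  (3) {b, w, m}: 1 true — exactly one ✓
  (4) {s, u}: 0 true — none ✓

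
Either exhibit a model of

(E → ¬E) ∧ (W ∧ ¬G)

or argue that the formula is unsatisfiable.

W = True, E = False, G = False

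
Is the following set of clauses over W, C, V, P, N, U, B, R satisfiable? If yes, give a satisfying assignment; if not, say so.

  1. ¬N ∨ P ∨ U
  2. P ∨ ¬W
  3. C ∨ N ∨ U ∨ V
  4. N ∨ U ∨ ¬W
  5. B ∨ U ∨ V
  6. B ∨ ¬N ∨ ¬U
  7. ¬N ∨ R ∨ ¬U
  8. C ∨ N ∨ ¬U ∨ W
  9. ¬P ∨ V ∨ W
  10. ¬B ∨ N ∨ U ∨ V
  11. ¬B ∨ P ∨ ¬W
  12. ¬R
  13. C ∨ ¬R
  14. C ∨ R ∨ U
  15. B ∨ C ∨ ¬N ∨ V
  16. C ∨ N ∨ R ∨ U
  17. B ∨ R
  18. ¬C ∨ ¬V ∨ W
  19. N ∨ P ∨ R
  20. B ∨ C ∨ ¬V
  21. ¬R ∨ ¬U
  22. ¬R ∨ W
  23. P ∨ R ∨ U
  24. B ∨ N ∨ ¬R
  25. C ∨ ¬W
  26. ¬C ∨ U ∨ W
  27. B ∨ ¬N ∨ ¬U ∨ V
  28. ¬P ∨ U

W: True, C: True, V: False, P: True, N: False, U: True, B: True, R: False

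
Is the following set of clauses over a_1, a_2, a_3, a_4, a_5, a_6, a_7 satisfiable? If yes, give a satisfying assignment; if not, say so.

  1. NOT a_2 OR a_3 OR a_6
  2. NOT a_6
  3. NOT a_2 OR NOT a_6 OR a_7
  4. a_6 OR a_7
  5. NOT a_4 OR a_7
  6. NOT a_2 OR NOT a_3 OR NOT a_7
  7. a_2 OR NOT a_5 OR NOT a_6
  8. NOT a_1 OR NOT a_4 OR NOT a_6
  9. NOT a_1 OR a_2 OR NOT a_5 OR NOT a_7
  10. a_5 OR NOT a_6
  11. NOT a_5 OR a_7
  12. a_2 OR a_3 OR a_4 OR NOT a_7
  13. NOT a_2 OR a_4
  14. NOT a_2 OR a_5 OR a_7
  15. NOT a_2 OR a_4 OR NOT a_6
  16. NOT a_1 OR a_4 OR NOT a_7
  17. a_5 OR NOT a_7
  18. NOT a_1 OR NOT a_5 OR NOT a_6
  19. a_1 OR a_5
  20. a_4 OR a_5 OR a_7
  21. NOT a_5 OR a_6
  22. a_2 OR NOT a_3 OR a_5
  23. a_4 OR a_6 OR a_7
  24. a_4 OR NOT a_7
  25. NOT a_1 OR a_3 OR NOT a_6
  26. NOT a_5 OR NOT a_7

UNSATISFIABLE

Case a_6 = True:
  Clause (NOT a_6) is falsified — contradiction.
Case a_6 = False:
  (a_6 OR a_7) forces a_7 = True.
  (a_5 OR NOT a_7) forces a_5 = True.
  Clause (NOT a_5 OR a_6) is falsified — contradiction.
Both cases fail, so the formula is unsatisfiable.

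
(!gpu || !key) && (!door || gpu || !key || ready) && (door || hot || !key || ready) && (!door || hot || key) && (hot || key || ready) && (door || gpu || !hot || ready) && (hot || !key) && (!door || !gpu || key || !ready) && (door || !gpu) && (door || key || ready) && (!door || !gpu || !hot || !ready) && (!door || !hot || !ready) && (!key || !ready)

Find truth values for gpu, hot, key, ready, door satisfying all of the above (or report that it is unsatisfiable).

gpu = False, hot = True, key = False, ready = True, door = False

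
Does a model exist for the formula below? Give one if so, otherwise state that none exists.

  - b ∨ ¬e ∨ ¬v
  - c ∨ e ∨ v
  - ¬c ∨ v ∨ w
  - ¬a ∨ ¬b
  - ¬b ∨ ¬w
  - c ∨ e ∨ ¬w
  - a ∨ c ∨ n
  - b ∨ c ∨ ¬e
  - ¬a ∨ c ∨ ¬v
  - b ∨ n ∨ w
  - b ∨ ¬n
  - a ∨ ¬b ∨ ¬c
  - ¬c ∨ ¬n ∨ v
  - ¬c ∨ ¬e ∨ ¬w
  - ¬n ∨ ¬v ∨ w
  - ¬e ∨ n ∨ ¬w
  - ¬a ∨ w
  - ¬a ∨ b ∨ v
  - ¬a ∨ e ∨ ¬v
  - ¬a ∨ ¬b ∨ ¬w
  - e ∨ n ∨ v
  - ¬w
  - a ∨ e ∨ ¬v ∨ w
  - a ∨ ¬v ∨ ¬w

Unit clause (¬w) forces w = False.
In (¬a ∨ w) only ¬a is left, so a = False.
Try v = True:
  (¬n ∨ ¬v ∨ w) forces n = False.
  (a ∨ c ∨ n) forces c = True.
  (b ∨ n ∨ w) forces b = True.
  clause (a ∨ ¬b ∨ ¬c) is falsified — backtrack.
So v = False.
  then (¬c ∨ v ∨ w) forces c = False.
  then (a ∨ c ∨ n) forces n = True.
  then (b ∨ ¬n) forces b = True.
  then (c ∨ e ∨ v) forces e = True.
All clauses satisfied.

v=F, e=T, a=F, n=T, w=F, b=T, c=F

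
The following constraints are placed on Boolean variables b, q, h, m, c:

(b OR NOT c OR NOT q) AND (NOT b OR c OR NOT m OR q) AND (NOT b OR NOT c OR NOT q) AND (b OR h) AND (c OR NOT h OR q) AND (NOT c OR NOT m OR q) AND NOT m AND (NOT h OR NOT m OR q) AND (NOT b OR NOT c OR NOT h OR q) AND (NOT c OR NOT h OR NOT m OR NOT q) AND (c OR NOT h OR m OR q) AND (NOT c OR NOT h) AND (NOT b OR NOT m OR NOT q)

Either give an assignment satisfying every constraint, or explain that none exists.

b=T, q=F, h=F, m=F, c=F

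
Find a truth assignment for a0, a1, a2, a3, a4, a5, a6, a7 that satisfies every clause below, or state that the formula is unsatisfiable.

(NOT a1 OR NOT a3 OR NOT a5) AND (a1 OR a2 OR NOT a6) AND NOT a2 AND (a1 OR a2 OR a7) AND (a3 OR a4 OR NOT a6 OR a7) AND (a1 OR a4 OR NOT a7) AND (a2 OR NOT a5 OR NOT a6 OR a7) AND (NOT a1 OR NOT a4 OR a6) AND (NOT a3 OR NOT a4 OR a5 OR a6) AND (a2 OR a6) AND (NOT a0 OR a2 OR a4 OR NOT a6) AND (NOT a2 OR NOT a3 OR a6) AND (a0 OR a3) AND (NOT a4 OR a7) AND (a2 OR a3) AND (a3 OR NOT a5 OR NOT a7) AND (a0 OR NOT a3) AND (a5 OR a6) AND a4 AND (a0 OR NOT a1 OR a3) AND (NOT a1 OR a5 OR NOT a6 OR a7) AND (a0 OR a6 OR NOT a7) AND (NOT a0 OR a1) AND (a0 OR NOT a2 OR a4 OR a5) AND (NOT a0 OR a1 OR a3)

a0 = True, a1 = True, a2 = False, a3 = True, a4 = True, a5 = False, a6 = True, a7 = True

Unit clause (NOT a2) forces a2 = False.
In (a2 OR a6) only a6 is left, so a6 = True.
In (a2 OR a3) only a3 is left, so a3 = True.
In (a0 OR NOT a3) only a0 is left, so a0 = True.
Unit clause (a4) forces a4 = True.
In (NOT a0 OR a1) only a1 is left, so a1 = True.
In (NOT a1 OR NOT a3 OR NOT a5) only NOT a5 is left, so a5 = False.
In (NOT a4 OR a7) only a7 is left, so a7 = True.
All clauses satisfied.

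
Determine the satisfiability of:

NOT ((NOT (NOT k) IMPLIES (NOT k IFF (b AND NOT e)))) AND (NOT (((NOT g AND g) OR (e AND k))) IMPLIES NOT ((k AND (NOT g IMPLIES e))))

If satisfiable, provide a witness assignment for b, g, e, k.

b=T, g=F, e=F, k=T

  NOT ((NOT (NOT k) IMPLIES (NOT k IFF (b AND NOT e)))) = True
    NOT (NOT k) IMPLIES (NOT k IFF (b AND NOT e)) = False
      NOT (NOT k) = True
        NOT k = False
      NOT k IFF (b AND NOT e) = False
        NOT k = False
        b AND NOT e = True
          NOT e = True
  NOT (((NOT g AND g) OR (e AND k))) IMPLIES NOT ((k AND (NOT g IMPLIES e))) = True
    NOT (((NOT g AND g) OR (e AND k))) = True
      (NOT g AND g) OR (e AND k) = False
        NOT g AND g = False
          NOT g = True
        e AND k = False
    NOT ((k AND (NOT g IMPLIES e))) = True
      k AND (NOT g IMPLIES e) = False
        NOT g IMPLIES e = False
          NOT g = True
Both conjuncts True, so the formula holds.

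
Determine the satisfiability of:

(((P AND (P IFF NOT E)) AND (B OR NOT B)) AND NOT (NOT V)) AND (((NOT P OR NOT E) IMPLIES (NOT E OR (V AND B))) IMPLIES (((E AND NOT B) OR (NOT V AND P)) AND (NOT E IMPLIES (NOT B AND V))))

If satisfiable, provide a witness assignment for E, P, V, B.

Unsatisfiable

Case V = True: the formula simplifies to ((P AND (P IFF NOT E)) AND (B OR NOT B)) AND (((NOT P OR NOT E) IMPLIES (NOT E OR B)) IMPLIES ((E AND NOT B) AND (NOT E IMPLIES NOT B))).
  E = True: simplifies to ((P AND NOT P) AND (B OR NOT B)) AND ((NOT P IMPLIES B) IMPLIES NOT B).
    P = True: the conjunct NOT P is False.
    P = False: the conjunct P is False.
  E = False: the conjunct ((NOT P OR NOT E) IMPLIES (NOT E OR B)) IMPLIES ((E AND NOT B) AND (NOT E IMPLIES NOT B)) becomes (True IMPLIES True) IMPLIES (False AND NOT B) = False.
Case V = False: the conjunct NOT (NOT V) becomes NOT (NOT False) = False.
Both cases fail — unsatisfiable.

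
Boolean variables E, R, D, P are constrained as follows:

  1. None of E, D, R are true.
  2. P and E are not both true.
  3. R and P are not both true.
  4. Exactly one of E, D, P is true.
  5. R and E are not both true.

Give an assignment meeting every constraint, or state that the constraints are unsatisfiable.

E: False, R: False, D: False, P: True

  (1) {E, D, R}: 0 true — none ✓
  (2) P=T, E=F — not both ✓
  (3) R=F, P=T — not both ✓
  (4) {E, D, P}: 1 true — exactly one ✓
  (5) R=F, E=F — not both ✓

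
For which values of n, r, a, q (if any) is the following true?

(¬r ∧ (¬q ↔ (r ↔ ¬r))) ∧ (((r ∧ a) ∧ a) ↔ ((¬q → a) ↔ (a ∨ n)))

n = False, r = False, a = False, q = True

  ¬r ∧ (¬q ↔ (r ↔ ¬r)) = True
    ¬r = True
    ¬q ↔ (r ↔ ¬r) = True
      ¬q = False
      r ↔ ¬r = False
        ¬r = True
  ((r ∧ a) ∧ a) ↔ ((¬q → a) ↔ (a ∨ n)) = True
    (r ∧ a) ∧ a = False
      r ∧ a = False
    (¬q → a) ↔ (a ∨ n) = False
      ¬q → a = True
        ¬q = False
      a ∨ n = False
Both conjuncts True, so the formula holds.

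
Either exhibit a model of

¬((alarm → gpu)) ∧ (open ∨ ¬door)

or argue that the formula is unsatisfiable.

open=F, gpu=F, door=F, alarm=T

  ¬((alarm → gpu)) = True
    alarm → gpu = False
  open ∨ ¬door = True
    ¬door = True
Both conjuncts True, so the formula holds.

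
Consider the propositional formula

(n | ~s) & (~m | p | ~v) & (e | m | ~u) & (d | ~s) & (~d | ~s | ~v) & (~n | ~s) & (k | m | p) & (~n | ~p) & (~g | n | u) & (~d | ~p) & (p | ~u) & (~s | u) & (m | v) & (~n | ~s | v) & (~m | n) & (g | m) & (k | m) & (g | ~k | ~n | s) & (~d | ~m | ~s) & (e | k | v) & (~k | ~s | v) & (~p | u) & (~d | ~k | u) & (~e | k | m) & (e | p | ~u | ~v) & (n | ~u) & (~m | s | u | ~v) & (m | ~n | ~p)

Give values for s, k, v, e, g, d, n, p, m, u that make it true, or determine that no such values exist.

Try s = True:
  (n | ~s) forces n = True.
  clause (~n | ~s) is falsified — backtrack.
So s = False.
Set k = True.
Set v = True.
Set e = True.
Try g = False:
  (g | m) forces m = True.
  (~m | p | ~v) forces p = True.
  (~n | ~p) forces n = False.
  clause (~m | n) is falsified — backtrack.
So g = True.
Try d = True:
  (~d | ~p) forces p = False.
  (~m | p | ~v) forces m = False.
  (p | ~u) forces u = False.
  clause (~d | ~k | u) is falsified — backtrack.
So d = False.
Try n = False:
  (~g | n | u) forces u = True.
  clause (n | ~u) is falsified — backtrack.
So n = True.
  then (~n | ~p) forces p = False.
  then (p | ~u) forces u = False.
  then (~m | s | u | ~v) forces m = False.
All clauses satisfied.

s = False, k = True, v = True, e = True, g = True, d = False, n = True, p = False, m = False, u = False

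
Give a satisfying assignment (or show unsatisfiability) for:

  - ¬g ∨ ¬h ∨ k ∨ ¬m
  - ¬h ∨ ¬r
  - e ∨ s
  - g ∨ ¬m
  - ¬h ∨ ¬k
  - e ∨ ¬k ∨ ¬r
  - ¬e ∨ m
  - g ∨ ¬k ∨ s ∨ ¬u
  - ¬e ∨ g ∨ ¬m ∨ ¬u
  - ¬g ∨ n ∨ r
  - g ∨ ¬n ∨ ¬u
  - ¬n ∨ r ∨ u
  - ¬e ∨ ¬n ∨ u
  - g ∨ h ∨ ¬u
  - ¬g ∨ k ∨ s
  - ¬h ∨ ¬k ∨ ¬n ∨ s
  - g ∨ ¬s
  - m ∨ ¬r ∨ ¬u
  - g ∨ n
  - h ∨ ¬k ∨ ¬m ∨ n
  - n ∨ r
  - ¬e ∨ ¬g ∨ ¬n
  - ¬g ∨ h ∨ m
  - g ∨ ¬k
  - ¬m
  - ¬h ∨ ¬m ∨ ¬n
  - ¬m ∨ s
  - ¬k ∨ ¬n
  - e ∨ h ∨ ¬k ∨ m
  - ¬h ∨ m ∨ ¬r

k=F; e=F; r=F; m=F; s=T; n=T; h=T; g=T; u=T

Unit clause (¬m) forces m = False.
In (¬e ∨ m) only ¬e is left, so e = False.
In (e ∨ s) only s is left, so s = True.
In (g ∨ ¬s) only g is left, so g = True.
In (¬g ∨ h ∨ m) only h is left, so h = True.
In (¬h ∨ m ∨ ¬r) only ¬r is left, so r = False.
In (¬h ∨ ¬k) only ¬k is left, so k = False.
In (¬g ∨ n ∨ r) only n is left, so n = True.
In (¬n ∨ r ∨ u) only u is left, so u = True.
All clauses satisfied.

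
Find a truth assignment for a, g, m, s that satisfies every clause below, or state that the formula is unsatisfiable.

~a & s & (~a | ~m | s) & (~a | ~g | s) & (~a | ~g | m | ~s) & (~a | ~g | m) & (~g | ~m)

a: False, g: True, m: False, s: True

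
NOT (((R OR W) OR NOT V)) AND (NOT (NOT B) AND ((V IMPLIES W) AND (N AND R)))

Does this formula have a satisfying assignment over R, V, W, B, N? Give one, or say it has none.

Case R = True: the conjunct NOT (((R OR W) OR NOT V)) becomes NOT ((True OR NOT V)) = False.
Case R = False: the conjunct R is False.
Both cases fail — unsatisfiable.

Unsatisfiable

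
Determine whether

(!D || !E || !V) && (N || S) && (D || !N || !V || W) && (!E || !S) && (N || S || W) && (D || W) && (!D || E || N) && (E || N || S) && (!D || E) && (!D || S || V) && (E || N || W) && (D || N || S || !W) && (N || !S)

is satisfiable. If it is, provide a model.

W=T; S=F; D=F; E=T; V=T; N=T

Set W = True.
Set S = False.
  then (N || S) forces N = True.
Try D = True:
  (!D || E) forces E = True.
  (!D || !E || !V) forces V = False.
  clause (!D || S || V) is falsified — backtrack.
So D = False.
Set E = True.
Set V = True.
All clauses satisfied.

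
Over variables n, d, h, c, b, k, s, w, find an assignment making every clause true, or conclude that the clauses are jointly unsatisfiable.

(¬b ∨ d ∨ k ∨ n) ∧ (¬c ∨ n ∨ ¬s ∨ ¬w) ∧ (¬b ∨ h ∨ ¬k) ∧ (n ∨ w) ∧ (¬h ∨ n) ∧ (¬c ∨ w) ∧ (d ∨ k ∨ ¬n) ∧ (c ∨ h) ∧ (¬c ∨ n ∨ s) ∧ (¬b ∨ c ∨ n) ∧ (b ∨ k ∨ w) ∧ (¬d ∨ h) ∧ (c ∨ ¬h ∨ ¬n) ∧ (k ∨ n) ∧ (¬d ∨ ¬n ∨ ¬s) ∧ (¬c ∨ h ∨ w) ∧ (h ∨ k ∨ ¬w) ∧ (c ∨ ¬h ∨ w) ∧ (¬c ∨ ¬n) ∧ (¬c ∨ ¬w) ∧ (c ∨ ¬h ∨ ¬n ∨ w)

Unsatisfiable

Case c = True:
  (¬c ∨ w) forces w = True.
  Clause (¬c ∨ ¬w) is falsified — contradiction.
Case c = False:
  (c ∨ h) forces h = True.
  (¬h ∨ n) forces n = True.
  Clause (c ∨ ¬h ∨ ¬n) is falsified — contradiction.
Both cases fail, so the formula is unsatisfiable.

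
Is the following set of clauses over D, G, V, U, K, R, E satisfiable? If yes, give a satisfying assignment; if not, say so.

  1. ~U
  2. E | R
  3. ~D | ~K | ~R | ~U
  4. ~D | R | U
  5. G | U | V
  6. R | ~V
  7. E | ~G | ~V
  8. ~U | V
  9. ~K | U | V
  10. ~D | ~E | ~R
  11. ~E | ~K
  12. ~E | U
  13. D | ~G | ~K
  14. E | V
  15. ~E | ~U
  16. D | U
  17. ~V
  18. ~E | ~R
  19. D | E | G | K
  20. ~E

Unsatisfiable

Case U = True:
  Clause (~U) is falsified — contradiction.
Case U = False:
  (~E | U) forces E = False.
  (E | R) forces R = True.
  (E | V) forces V = True.
  Clause (~V) is falsified — contradiction.
Both cases fail, so the formula is unsatisfiable.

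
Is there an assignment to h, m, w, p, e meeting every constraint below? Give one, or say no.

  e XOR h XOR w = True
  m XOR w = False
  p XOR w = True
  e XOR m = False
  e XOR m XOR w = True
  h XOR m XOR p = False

h = True, m = True, w = True, p = False, e = True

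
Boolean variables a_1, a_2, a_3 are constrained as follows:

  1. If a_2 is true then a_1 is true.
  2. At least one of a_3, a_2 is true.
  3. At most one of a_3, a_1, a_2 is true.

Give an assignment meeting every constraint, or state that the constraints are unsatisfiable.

a_1 = False, a_2 = False, a_3 = True

  (1) a_2=F ⇒ a_1: vacuous ✓
  (2) {a_3, a_2}: 1 true — at least one ✓
  (3) {a_3, a_1, a_2}: 1 true — at most one ✓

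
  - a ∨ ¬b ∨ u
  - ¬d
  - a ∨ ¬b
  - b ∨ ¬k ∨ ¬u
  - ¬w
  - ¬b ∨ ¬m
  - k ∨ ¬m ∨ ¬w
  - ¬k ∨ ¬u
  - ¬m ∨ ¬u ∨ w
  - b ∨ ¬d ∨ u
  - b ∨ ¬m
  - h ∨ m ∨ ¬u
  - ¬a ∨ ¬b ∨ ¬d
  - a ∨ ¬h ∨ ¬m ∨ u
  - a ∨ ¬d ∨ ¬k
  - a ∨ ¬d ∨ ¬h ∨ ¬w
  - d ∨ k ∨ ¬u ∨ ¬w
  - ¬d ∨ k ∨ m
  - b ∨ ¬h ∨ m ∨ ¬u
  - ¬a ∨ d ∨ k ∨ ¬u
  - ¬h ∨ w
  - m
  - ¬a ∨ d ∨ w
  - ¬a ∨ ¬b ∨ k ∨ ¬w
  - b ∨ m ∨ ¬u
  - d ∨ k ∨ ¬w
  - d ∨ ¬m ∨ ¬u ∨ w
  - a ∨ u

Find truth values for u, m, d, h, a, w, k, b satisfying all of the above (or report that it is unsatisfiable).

Unsatisfiable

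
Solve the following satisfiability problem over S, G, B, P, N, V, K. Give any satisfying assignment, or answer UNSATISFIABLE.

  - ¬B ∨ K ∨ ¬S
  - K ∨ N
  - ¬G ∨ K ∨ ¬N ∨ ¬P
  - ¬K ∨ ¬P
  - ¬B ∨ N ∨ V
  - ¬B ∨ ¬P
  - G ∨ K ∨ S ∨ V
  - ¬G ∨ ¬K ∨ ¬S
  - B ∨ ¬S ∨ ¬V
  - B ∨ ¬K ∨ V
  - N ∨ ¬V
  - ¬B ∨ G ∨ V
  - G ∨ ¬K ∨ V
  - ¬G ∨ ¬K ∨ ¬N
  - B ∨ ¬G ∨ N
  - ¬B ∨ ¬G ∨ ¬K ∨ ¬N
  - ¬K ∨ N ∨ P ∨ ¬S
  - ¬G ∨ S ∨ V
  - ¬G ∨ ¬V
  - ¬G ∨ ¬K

Set S = True.
Set G = False.
Set B = False.
  then (B ∨ ¬S ∨ ¬V) forces V = False.
  then (B ∨ ¬K ∨ V) forces K = False.
  then (K ∨ N) forces N = True.
Set P = False.
All clauses satisfied.

S: True; G: False; B: False; P: False; N: True; V: False; K: False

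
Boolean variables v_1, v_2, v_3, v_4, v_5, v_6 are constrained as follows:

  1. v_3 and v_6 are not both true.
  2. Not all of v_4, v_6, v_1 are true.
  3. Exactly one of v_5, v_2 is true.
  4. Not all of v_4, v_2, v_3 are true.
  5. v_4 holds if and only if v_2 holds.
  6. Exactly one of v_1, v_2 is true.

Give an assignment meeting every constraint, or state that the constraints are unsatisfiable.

v_1: True, v_2: False, v_3: True, v_4: False, v_5: True, v_6: False

  (1) v_3=T, v_6=F — not both ✓
  (2) {v_4, v_6, v_1}: 1/3 true — not all ✓
  (3) {v_5, v_2}: 1 true — exactly one ✓
  (4) {v_4, v_2, v_3}: 1/3 true — not all ✓
  (5) v_4=F, v_2=F — same ✓
  (6) {v_1, v_2}: 1 true — exactly one ✓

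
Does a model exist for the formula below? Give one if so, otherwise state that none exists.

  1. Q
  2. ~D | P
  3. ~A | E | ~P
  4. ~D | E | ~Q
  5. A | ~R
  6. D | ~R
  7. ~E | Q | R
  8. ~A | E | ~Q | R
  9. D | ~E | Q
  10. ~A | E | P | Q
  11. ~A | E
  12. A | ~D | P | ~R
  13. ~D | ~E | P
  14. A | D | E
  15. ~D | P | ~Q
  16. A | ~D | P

Unit clause (Q) forces Q = True.
Try E = False:
  (~D | E | ~Q) forces D = False.
  (D | ~R) forces R = False.
  (~A | E | ~Q | R) forces A = False.
  clause (A | D | E) is falsified — backtrack.
So E = True.
Set A = False.
  then (A | ~R) forces R = False.
Set P = False.
  then (~D | P) forces D = False.
All clauses satisfied.

E = True, A = False, P = False, R = False, D = False, Q = True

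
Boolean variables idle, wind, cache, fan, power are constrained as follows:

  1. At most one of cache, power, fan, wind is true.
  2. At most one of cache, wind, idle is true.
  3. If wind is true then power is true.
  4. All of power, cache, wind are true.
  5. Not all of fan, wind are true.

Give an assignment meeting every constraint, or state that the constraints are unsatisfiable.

Case wind = True:
  (1) with wind=T forces cache = False.
  Constraint (4) is violated (cache=F) — contradiction.
Case wind = False:
  Constraint (4) is violated (wind=F) — contradiction.
Both cases fail — unsatisfiable.

UNSATISFIABLE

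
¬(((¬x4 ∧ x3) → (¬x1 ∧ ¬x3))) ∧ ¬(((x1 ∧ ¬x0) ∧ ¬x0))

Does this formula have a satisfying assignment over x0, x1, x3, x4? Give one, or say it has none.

x0 = False; x1 = False; x3 = True; x4 = False

  ¬(((¬x4 ∧ x3) → (¬x1 ∧ ¬x3))) = True
    (¬x4 ∧ x3) → (¬x1 ∧ ¬x3) = False
      ¬x4 ∧ x3 = True
        ¬x4 = True
      ¬x1 ∧ ¬x3 = False
        ¬x1 = True
        ¬x3 = False
  ¬(((x1 ∧ ¬x0) ∧ ¬x0)) = True
    (x1 ∧ ¬x0) ∧ ¬x0 = False
      x1 ∧ ¬x0 = False
        ¬x0 = True
      ¬x0 = True
Both conjuncts True, so the formula holds.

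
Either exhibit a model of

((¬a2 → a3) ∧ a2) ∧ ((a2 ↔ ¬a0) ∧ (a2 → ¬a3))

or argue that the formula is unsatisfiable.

a0: False; a2: True; a3: False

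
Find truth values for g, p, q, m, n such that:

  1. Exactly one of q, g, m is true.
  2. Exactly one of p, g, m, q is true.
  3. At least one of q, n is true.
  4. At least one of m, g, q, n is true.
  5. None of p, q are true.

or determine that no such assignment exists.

g=T; p=F; q=F; m=F; n=T

  (1) {q, g, m}: 1 true — exactly one ✓
  (2) {p, g, m, q}: 1 true — exactly one ✓
  (3) {q, n}: 1 true — at least one ✓
  (4) {m, g, q, n}: 2 true — at least one ✓
  (5) {p, q}: 0 true — none ✓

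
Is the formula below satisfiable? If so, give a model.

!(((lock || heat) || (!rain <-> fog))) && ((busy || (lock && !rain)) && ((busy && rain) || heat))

heat = False; fog = True; busy = True; rain = True; lock = False

  !(((lock || heat) || (!rain <-> fog))) = True
    (lock || heat) || (!rain <-> fog) = False
      lock || heat = False
      !rain <-> fog = False
        !rain = False
  (busy || (lock && !rain)) && ((busy && rain) || heat) = True
    busy || (lock && !rain) = True
      lock && !rain = False
        !rain = False
    (busy && rain) || heat = True
      busy && rain = True
Both conjuncts True, so the formula holds.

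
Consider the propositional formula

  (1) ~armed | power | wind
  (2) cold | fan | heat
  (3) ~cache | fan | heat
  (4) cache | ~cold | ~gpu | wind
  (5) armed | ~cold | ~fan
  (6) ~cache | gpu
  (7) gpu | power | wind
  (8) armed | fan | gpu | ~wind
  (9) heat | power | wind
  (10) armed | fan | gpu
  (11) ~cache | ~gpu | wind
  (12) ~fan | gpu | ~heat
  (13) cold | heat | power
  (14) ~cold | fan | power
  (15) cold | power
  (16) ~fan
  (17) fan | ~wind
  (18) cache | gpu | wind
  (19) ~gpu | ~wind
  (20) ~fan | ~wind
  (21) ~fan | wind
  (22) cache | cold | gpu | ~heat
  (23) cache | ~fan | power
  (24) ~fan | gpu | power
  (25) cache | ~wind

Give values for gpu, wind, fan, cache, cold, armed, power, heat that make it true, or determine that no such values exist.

gpu = True, wind = False, fan = False, cache = False, cold = False, armed = False, power = True, heat = True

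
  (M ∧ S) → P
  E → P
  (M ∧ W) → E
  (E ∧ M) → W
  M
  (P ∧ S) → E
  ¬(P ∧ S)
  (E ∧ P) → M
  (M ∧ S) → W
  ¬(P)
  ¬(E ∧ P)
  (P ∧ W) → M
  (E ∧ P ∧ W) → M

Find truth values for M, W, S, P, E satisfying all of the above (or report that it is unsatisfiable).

Unit clause (M) forces M = True.
Unit clause (¬P) forces P = False.
In (¬E ∨ P) only ¬E is left, so E = False.
In (E ∨ ¬M ∨ ¬W) only ¬W is left, so W = False.
In (¬M ∨ P ∨ ¬S) only ¬S is left, so S = False.
All clauses satisfied.

M = True, W = False, S = False, P = False, E = False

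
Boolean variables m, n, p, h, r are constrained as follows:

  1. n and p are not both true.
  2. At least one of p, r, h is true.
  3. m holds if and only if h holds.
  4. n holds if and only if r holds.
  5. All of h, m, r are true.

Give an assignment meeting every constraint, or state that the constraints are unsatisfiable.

m = True, n = True, p = False, h = True, r = True

  (1) n=T, p=F — not both ✓
  (2) {p, r, h}: 2 true — at least one ✓
  (3) m=T, h=T — same ✓
  (4) n=T, r=T — same ✓
  (5) {h, m, r}: all 3 true ✓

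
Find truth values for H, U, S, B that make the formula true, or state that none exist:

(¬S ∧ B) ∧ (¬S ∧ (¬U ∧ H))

H = True; U = False; S = False; B = True

  ¬S ∧ B = True
    ¬S = True
  ¬S ∧ (¬U ∧ H) = True
    ¬S = True
    ¬U ∧ H = True
      ¬U = True
Both conjuncts True, so the formula holds.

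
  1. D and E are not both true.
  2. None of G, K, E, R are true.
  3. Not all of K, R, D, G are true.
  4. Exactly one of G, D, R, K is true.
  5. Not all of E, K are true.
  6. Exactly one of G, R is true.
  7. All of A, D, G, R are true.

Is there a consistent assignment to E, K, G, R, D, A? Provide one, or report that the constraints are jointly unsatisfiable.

Case G = True:
  Constraint (2) is violated (G=T) — contradiction.
Case G = False:
  Constraint (7) is violated (G=F) — contradiction.
Both cases fail — unsatisfiable.

The formula is unsatisfiable.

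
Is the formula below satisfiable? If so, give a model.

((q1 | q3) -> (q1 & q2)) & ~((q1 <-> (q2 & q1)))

Unsatisfiable — no assignment works.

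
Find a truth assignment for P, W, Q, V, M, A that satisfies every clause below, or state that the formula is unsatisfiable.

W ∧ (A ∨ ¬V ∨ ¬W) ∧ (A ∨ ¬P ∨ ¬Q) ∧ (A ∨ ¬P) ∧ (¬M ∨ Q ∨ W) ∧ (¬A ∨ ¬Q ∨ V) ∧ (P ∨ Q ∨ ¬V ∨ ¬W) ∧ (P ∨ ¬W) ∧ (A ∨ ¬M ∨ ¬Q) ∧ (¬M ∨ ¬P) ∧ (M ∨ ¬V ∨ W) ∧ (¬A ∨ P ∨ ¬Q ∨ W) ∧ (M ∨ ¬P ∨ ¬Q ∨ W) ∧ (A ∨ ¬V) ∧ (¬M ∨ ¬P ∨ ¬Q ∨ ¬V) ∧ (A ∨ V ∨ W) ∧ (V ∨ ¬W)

P = True, W = True, Q = True, V = True, M = False, A = True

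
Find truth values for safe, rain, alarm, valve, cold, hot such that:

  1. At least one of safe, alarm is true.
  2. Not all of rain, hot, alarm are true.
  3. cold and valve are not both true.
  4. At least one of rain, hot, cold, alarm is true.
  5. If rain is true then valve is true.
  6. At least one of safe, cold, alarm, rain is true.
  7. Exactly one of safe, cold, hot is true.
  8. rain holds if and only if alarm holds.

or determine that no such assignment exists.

safe = True, rain = True, alarm = True, valve = True, cold = False, hot = False

  (1) {safe, alarm}: 2 true — at least one ✓
  (2) {rain, hot, alarm}: 2/3 true — not all ✓
  (3) cold=F, valve=T — not both ✓
  (4) {rain, hot, cold, alarm}: 2 true — at least one ✓
  (5) rain=T ⇒ valve: T ✓
  (6) {safe, cold, alarm, rain}: 3 true — at least one ✓
  (7) {safe, cold, hot}: 1 true — exactly one ✓
  (8) rain=T, alarm=T — same ✓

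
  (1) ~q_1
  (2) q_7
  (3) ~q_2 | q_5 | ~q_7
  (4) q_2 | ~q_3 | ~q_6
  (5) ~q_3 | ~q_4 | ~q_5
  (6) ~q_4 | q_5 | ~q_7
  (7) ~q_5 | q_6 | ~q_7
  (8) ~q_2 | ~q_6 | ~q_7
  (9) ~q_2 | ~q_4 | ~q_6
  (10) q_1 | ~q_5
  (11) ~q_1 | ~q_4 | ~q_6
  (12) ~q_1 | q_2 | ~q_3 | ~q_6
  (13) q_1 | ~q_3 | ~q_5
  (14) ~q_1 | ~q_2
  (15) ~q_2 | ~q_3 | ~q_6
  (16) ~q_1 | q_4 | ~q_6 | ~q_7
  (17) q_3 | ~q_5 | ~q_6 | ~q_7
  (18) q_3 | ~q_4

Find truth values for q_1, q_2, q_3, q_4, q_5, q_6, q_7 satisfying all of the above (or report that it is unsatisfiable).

q_1 = False, q_2 = False, q_3 = False, q_4 = False, q_5 = False, q_6 = False, q_7 = True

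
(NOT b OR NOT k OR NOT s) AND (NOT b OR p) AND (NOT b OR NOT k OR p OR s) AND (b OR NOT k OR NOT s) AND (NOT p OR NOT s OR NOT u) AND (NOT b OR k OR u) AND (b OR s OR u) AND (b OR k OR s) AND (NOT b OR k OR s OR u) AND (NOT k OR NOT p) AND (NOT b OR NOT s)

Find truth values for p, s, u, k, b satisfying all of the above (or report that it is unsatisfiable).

p: True, s: True, u: False, k: False, b: False

Set p = True.
  then (NOT k OR NOT p) forces k = False.
Set s = True.
  then (NOT p OR NOT s OR NOT u) forces u = False.
  then (NOT b OR k OR u) forces b = False.
All clauses satisfied.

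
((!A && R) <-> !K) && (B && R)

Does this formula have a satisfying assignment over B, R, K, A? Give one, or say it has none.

B = True, R = True, K = True, A = True

  (!A && R) <-> !K = True
    !A && R = False
      !A = False
    !K = False
  B && R = True
Both conjuncts True, so the formula holds.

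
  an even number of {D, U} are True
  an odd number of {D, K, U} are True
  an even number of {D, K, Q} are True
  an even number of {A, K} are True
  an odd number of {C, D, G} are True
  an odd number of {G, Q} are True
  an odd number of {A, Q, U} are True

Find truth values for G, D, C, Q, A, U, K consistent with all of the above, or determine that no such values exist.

Adding constraints 1, 3, 4, 7 mod 2: every variable appears an even number of times on the left, so the left side is 0.
But the right sides sum to 1 (mod 2). 0 ≠ 1 — the system is inconsistent.

UNSATISFIABLE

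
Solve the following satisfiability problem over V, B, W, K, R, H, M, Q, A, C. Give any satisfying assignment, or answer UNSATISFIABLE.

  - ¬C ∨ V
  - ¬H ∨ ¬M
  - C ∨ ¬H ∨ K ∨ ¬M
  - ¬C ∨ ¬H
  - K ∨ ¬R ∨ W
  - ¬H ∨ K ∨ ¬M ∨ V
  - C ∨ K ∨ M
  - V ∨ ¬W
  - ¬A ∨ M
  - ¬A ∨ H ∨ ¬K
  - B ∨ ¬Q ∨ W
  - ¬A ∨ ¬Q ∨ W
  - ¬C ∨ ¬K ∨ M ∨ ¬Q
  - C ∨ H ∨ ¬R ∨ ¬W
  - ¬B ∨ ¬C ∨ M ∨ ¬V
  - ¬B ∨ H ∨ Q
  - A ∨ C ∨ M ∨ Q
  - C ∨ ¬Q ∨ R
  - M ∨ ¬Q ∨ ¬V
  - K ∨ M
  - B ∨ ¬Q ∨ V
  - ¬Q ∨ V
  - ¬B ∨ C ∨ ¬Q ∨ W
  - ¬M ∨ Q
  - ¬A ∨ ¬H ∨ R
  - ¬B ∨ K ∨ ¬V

Set V = True.
Set B = False.
Set W = True.
Set K = False.
  then (K ∨ M) forces M = True.
  then (¬M ∨ Q) forces Q = True.
  then (¬H ∨ ¬M) forces H = False.
Set R = True.
  then (C ∨ H ∨ ¬R ∨ ¬W) forces C = True.
Set A = False.
All clauses satisfied.

V = True; B = False; W = True; K = False; R = True; H = False; M = True; Q = True; A = False; C = True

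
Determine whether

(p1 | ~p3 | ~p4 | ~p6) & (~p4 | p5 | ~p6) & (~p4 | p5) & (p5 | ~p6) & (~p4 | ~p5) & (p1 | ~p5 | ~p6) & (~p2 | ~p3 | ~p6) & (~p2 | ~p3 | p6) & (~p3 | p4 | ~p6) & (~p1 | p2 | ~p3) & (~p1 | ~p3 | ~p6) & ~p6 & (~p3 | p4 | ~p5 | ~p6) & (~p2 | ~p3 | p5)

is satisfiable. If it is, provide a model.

Unit clause (~p6) forces p6 = False.
Set p1 = True.
Set p2 = False.
  then (~p1 | p2 | ~p3) forces p3 = False.
Try p4 = True:
  (~p4 | p5) forces p5 = True.
  clause (~p4 | ~p5) is falsified — backtrack.
So p4 = False.
Set p5 = False.
All clauses satisfied.

p1 = True; p2 = False; p3 = False; p4 = False; p5 = False; p6 = False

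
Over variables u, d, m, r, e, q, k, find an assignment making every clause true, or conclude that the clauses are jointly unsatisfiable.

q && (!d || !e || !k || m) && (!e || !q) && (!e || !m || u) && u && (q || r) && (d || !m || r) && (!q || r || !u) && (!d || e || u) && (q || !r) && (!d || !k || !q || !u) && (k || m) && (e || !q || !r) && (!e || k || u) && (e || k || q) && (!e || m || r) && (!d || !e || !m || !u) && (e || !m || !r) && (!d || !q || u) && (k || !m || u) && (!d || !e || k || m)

The formula is unsatisfiable.

Case u = True:
  (q) forces q = True.
  (!e || !q) forces e = False.
  (!q || r || !u) forces r = True.
  Clause (e || !q || !r) is falsified — contradiction.
Case u = False:
  Clause (u) is falsified — contradiction.
Both cases fail, so the formula is unsatisfiable.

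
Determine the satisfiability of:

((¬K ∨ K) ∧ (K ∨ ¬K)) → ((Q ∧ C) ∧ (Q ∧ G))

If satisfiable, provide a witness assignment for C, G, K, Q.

C = True, G = True, K = True, Q = True

  ((¬K ∨ K) ∧ (K ∨ ¬K)) → ((Q ∧ C) ∧ (Q ∧ G)) = True
    (¬K ∨ K) ∧ (K ∨ ¬K) = True
      ¬K ∨ K = True
        ¬K = False
      K ∨ ¬K = True
        ¬K = False
    (Q ∧ C) ∧ (Q ∧ G) = True
      Q ∧ C = True
      Q ∧ G = True
The formula evaluates to True.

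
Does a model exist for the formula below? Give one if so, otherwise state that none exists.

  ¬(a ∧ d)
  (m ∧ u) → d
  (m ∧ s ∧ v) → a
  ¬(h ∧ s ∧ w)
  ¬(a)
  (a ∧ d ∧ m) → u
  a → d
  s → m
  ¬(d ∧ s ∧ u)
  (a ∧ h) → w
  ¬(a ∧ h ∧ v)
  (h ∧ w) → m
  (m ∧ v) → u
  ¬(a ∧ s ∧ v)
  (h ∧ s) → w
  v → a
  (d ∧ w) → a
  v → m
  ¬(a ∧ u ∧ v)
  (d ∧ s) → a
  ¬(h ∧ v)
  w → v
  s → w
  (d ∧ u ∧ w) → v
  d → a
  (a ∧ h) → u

Unit clause (¬a) forces a = False.
In (a ∨ ¬d) only ¬d is left, so d = False.
In (a ∨ ¬v) only ¬v is left, so v = False.
In (v ∨ ¬w) only ¬w is left, so w = False.
In (¬s ∨ w) only ¬s is left, so s = False.
Set m = False.
Set h = True.
Set u = True.
All clauses satisfied.

v = False, w = False, a = False, m = False, d = False, h = True, u = True, s = False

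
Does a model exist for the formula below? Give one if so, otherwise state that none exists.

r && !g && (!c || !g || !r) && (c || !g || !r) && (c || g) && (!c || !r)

No satisfying assignment exists.

Case g = True:
  Clause (!g) is falsified — contradiction.
Case g = False:
  (r) forces r = True.
  (c || g) forces c = True.
  Clause (!c || !r) is falsified — contradiction.
Both cases fail, so the formula is unsatisfiable.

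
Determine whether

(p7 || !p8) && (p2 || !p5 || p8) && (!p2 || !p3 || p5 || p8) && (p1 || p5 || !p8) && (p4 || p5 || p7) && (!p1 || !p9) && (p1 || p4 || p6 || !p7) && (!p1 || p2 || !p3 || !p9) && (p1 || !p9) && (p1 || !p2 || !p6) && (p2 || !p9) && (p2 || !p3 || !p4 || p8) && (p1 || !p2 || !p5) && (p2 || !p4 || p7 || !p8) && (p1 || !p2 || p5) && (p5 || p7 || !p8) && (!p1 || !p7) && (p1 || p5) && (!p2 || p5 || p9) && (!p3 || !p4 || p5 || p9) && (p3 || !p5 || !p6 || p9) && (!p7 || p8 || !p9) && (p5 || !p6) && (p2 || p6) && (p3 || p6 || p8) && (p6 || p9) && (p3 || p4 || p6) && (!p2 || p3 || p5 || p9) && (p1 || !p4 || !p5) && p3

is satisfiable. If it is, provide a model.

Unit clause (p3) forces p3 = True.
Set p1 = False.
  then (p1 || !p9) forces p9 = False.
  then (p1 || p5) forces p5 = True.
  then (p6 || p9) forces p6 = True.
  then (p1 || !p4 || !p5) forces p4 = False.
  then (p1 || !p2 || !p6) forces p2 = False.
  then (p2 || !p5 || p8) forces p8 = True.
  then (p7 || !p8) forces p7 = True.
All clauses satisfied.

p1 = False, p2 = False, p3 = True, p4 = False, p5 = True, p6 = True, p7 = True, p8 = True, p9 = False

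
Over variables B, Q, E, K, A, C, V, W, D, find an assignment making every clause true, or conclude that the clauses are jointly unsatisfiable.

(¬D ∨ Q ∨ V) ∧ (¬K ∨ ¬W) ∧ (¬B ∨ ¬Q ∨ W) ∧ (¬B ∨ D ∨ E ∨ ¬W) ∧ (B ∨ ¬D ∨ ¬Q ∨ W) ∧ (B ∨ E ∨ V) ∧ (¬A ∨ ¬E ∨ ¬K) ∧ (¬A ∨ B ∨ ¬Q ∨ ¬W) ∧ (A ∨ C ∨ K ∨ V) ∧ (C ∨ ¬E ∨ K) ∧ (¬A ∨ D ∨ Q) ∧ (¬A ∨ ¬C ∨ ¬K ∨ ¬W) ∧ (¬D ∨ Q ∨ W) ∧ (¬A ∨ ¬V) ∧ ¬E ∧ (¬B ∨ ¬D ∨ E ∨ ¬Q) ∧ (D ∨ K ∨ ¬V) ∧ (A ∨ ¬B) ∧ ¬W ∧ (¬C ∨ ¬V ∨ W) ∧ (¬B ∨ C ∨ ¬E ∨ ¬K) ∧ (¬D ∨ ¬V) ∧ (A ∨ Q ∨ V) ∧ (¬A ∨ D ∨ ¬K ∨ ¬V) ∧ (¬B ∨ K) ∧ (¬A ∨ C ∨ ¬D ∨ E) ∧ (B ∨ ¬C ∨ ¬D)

B = False; Q = False; E = False; K = True; A = False; C = False; V = True; W = False; D = False

Unit clause (¬E) forces E = False.
Unit clause (¬W) forces W = False.
Try B = True:
  (¬B ∨ ¬Q ∨ W) forces Q = False.
  (¬D ∨ Q ∨ W) forces D = False.
  (¬A ∨ D ∨ Q) forces A = False.
  clause (A ∨ ¬B) is falsified — backtrack.
So B = False.
  then (B ∨ E ∨ V) forces V = True.
  then (¬A ∨ ¬V) forces A = False.
  then (¬C ∨ ¬V ∨ W) forces C = False.
  then (¬D ∨ ¬V) forces D = False.
  then (D ∨ K ∨ ¬V) forces K = True.
Set Q = False.
All clauses satisfied.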